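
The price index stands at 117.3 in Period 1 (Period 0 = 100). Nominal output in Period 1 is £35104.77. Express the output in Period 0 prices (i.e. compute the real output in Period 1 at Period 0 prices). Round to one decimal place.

29927.3

Real = Nominal ÷ (Index/100) = 35104.77 ÷ (117.3/100)
     = 35104.77 ÷ 1.173 = 29927.3402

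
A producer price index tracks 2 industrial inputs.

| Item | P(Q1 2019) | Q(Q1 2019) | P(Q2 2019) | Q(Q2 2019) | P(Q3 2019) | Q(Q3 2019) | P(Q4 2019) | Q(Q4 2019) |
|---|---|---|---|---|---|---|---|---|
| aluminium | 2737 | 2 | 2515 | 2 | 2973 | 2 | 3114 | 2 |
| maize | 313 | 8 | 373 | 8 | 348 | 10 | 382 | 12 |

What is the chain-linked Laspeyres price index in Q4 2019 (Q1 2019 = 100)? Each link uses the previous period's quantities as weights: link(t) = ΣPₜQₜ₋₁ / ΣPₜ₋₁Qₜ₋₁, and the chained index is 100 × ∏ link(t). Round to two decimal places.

Link Q1 2019→Q2 2019:
ΣP(Q2 2019)Q(Q1 2019) = 2515×2 + 373×8 = 5030 + 2984 = 8014
ΣP(Q1 2019)Q(Q1 2019) = 2737×2 + 313×8 = 5474 + 2504 = 7978
link = 8014/7978 = 1.004512
Link Q2 2019→Q3 2019:
ΣP(Q3 2019)Q(Q2 2019) = 2973×2 + 348×8 = 5946 + 2784 = 8730
ΣP(Q2 2019)Q(Q2 2019) = 2515×2 + 373×8 = 5030 + 2984 = 8014
link = 8730/8014 = 1.089344
Link Q3 2019→Q4 2019:
ΣP(Q4 2019)Q(Q3 2019) = 3114×2 + 382×10 = 6228 + 3820 = 10048
ΣP(Q3 2019)Q(Q3 2019) = 2973×2 + 348×10 = 5946 + 3480 = 9426
link = 10048/9426 = 1.065988
Chained index = 100 × 1.004512 × 1.089344 × 1.065988 = 116.6467

116.65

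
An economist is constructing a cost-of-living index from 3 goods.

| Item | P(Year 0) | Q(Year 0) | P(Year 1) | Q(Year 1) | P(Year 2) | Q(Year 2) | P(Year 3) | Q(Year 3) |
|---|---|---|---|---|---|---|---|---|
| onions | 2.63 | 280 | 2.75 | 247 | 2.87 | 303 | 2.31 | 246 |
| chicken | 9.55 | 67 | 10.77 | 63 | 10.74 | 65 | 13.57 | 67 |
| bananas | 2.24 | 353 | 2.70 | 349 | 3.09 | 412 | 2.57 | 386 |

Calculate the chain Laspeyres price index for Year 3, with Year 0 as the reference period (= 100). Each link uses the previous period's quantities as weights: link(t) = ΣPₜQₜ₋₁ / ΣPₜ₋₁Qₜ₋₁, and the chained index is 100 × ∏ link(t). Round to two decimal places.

112.35

Link Year 0→Year 1:
ΣP(Year 1)Q(Year 0) = 2.75×280 + 10.77×67 + 2.70×353 = 770 + 721.59 + 953.1 = 2444.69
ΣP(Year 0)Q(Year 0) = 2.63×280 + 9.55×67 + 2.24×353 = 736.4 + 639.85 + 790.72 = 2166.97
link = 2444.69/2166.97 = 1.128161
Link Year 1→Year 2:
ΣP(Year 2)Q(Year 1) = 2.87×247 + 10.74×63 + 3.09×349 = 708.89 + 676.62 + 1078.41 = 2463.92
ΣP(Year 1)Q(Year 1) = 2.75×247 + 10.77×63 + 2.70×349 = 679.25 + 678.51 + 942.3 = 2300.06
link = 2463.92/2300.06 = 1.071242
Link Year 2→Year 3:
ΣP(Year 3)Q(Year 2) = 2.31×303 + 13.57×65 + 2.57×412 = 699.93 + 882.05 + 1058.84 = 2640.82
ΣP(Year 2)Q(Year 2) = 2.87×303 + 10.74×65 + 3.09×412 = 869.61 + 698.1 + 1273.08 = 2840.79
link = 2640.82/2840.79 = 0.929608
Chained index = 100 × 1.128161 × 1.071242 × 0.929608 = 112.3461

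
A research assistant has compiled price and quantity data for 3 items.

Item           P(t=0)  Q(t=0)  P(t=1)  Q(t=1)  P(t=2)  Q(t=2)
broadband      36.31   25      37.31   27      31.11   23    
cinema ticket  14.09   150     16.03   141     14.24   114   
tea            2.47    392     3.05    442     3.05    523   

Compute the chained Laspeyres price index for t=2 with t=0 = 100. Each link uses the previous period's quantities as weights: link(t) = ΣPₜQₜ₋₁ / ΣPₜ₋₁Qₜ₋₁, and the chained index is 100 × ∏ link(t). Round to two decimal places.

103.29

Link t=0→t=1:
ΣP(t=1)Q(t=0) = 37.31×25 + 16.03×150 + 3.05×392 = 932.75 + 2404.5 + 1195.6 = 4532.85
ΣP(t=0)Q(t=0) = 36.31×25 + 14.09×150 + 2.47×392 = 907.75 + 2113.5 + 968.24 = 3989.49
link = 4532.85/3989.49 = 1.136198
Link t=1→t=2:
ΣP(t=2)Q(t=1) = 31.11×27 + 14.24×141 + 3.05×442 = 839.97 + 2007.84 + 1348.1 = 4195.91
ΣP(t=1)Q(t=1) = 37.31×27 + 16.03×141 + 3.05×442 = 1007.37 + 2260.23 + 1348.1 = 4615.7
link = 4195.91/4615.7 = 0.909052
Chained index = 100 × 1.136198 × 0.909052 = 103.2863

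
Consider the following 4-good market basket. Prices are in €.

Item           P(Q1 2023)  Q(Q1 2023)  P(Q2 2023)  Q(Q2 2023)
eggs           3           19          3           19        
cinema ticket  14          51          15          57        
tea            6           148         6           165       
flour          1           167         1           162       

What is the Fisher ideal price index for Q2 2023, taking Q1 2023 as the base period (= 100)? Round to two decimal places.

102.82

Laspeyres component (base-period weights):
ΣP(Q2 2023)Q(Q1 2023) = 3×19 + 15×51 + 6×148 + 1×167 = 57 + 765 + 888 + 167 = 1877
ΣP(Q1 2023)Q(Q1 2023) = 3×19 + 14×51 + 6×148 + 1×167 = 57 + 714 + 888 + 167 = 1826
L = 1877 / 1826 × 100 = 102.7930
Paasche component (current-period weights):
ΣP(Q2 2023)Q(Q2 2023) = 3×19 + 15×57 + 6×165 + 1×162 = 57 + 855 + 990 + 162 = 2064
ΣP(Q1 2023)Q(Q2 2023) = 3×19 + 14×57 + 6×165 + 1×162 = 57 + 798 + 990 + 162 = 2007
P = 2064 / 2007 × 100 = 102.8401
Fisher = √(L × P) = √(102.7930 × 102.8401) = 102.8165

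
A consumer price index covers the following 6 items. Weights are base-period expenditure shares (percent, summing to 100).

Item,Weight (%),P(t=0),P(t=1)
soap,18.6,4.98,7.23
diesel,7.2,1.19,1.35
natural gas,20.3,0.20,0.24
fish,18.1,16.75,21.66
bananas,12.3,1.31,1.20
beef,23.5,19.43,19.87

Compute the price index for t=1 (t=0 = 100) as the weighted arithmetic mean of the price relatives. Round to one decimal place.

118.2

soap: 18.6 × (7.23/4.98) = 18.6 × 1.451807 = 27.0036
diesel: 7.2 × (1.35/1.19) = 7.2 × 1.134454 = 8.1681
natural gas: 20.3 × (0.24/0.20) = 20.3 × 1.200000 = 24.3600
fish: 18.1 × (21.66/16.75) = 18.1 × 1.293134 = 23.4057
bananas: 12.3 × (1.20/1.31) = 12.3 × 0.916031 = 11.2672
beef: 23.5 × (19.87/19.43) = 23.5 × 1.022645 = 24.0322
Index = Σ wᵢ·(p₁ᵢ/p₀ᵢ) = 27.0036 + 8.1681 + 24.3600 + 23.4057 + 11.2672 + 24.0322 = 118.2368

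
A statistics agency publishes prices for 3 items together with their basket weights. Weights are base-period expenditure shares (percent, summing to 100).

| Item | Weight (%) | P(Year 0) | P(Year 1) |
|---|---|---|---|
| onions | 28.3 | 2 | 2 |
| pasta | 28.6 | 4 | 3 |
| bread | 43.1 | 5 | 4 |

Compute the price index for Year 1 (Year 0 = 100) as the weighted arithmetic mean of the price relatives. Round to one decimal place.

84.2

onions: 28.3 × (2/2) = 28.3 × 1.000000 = 28.3000
pasta: 28.6 × (3/4) = 28.6 × 0.750000 = 21.4500
bread: 43.1 × (4/5) = 43.1 × 0.800000 = 34.4800
Index = Σ wᵢ·(p₁ᵢ/p₀ᵢ) = 28.3000 + 21.4500 + 34.4800 = 84.2300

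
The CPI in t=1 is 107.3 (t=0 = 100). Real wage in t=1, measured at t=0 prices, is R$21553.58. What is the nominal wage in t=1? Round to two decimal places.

23126.99

Nominal = Real × (Index/100) = 21553.58 × (107.3/100)
        = 21553.58 × 1.073 = 23126.9913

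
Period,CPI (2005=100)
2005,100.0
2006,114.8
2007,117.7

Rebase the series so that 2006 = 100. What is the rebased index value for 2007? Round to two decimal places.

102.53

Rebased(2007) = 117.7 / 114.8 × 100 = 102.5261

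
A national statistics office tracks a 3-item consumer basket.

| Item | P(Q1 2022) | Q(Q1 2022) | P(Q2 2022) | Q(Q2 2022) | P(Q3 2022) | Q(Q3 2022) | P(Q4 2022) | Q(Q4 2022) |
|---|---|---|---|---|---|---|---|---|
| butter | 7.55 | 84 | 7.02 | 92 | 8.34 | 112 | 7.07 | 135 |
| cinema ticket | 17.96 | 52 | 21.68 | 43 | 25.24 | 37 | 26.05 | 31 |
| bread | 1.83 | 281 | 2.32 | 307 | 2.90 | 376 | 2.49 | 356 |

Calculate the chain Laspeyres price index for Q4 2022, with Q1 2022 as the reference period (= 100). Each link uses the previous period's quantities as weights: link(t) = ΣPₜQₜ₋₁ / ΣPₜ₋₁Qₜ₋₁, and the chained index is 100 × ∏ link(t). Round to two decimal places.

Link Q1 2022→Q2 2022:
ΣP(Q2 2022)Q(Q1 2022) = 7.02×84 + 21.68×52 + 2.32×281 = 589.68 + 1127.36 + 651.92 = 2368.96
ΣP(Q1 2022)Q(Q1 2022) = 7.55×84 + 17.96×52 + 1.83×281 = 634.2 + 933.92 + 514.23 = 2082.35
link = 2368.96/2082.35 = 1.137638
Link Q2 2022→Q3 2022:
ΣP(Q3 2022)Q(Q2 2022) = 8.34×92 + 25.24×43 + 2.90×307 = 767.28 + 1085.32 + 890.3 = 2742.9
ΣP(Q2 2022)Q(Q2 2022) = 7.02×92 + 21.68×43 + 2.32×307 = 645.84 + 932.24 + 712.24 = 2290.32
link = 2742.9/2290.32 = 1.197606
Link Q3 2022→Q4 2022:
ΣP(Q4 2022)Q(Q3 2022) = 7.07×112 + 26.05×37 + 2.49×376 = 791.84 + 963.85 + 936.24 = 2691.93
ΣP(Q3 2022)Q(Q3 2022) = 8.34×112 + 25.24×37 + 2.90×376 = 934.08 + 933.88 + 1090.4 = 2958.36
link = 2691.93/2958.36 = 0.909940
Chained index = 100 × 1.137638 × 1.197606 × 0.909940 = 123.9740

123.97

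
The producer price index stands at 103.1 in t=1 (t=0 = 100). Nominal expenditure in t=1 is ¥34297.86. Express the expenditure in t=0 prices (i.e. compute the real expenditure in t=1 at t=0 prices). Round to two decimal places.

Real = Nominal ÷ (Index/100) = 34297.86 ÷ (103.1/100)
     = 34297.86 ÷ 1.031 = 33266.5955

33266.60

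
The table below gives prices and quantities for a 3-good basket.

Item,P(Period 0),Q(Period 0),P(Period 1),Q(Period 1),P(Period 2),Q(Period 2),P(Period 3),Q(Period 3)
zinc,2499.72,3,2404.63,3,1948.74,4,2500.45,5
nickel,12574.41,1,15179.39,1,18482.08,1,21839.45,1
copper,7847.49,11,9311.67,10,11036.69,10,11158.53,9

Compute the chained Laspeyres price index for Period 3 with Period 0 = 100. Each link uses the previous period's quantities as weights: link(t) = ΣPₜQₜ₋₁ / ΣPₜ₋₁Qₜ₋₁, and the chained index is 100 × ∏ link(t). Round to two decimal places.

143.59

Link Period 0→Period 1:
ΣP(Period 1)Q(Period 0) = 2404.63×3 + 15179.39×1 + 9311.67×11 = 7213.89 + 15179.39 + 102428.37 = 124821.65
ΣP(Period 0)Q(Period 0) = 2499.72×3 + 12574.41×1 + 7847.49×11 = 7499.16 + 12574.41 + 86322.39 = 106395.96
link = 124821.65/106395.96 = 1.173180
Link Period 1→Period 2:
ΣP(Period 2)Q(Period 1) = 1948.74×3 + 18482.08×1 + 11036.69×10 = 5846.22 + 18482.08 + 110366.9 = 134695.2
ΣP(Period 1)Q(Period 1) = 2404.63×3 + 15179.39×1 + 9311.67×10 = 7213.89 + 15179.39 + 93116.7 = 115509.98
link = 134695.2/115509.98 = 1.166091
Link Period 2→Period 3:
ΣP(Period 3)Q(Period 2) = 2500.45×4 + 21839.45×1 + 11158.53×10 = 10001.8 + 21839.45 + 111585.3 = 143426.55
ΣP(Period 2)Q(Period 2) = 1948.74×4 + 18482.08×1 + 11036.69×10 = 7794.96 + 18482.08 + 110366.9 = 136643.94
link = 143426.55/136643.94 = 1.049637
Chained index = 100 × 1.173180 × 1.166091 × 1.049637 = 143.5941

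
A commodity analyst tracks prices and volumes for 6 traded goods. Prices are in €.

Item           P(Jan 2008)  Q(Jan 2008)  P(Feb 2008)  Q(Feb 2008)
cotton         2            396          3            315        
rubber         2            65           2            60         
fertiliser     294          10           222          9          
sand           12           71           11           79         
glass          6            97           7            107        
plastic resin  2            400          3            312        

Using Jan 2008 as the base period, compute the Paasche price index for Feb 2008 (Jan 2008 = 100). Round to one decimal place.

Paasche price index uses current-period quantities as weights.
ΣP(Feb 2008)·Q(Feb 2008) = 3×315 + 2×60 + 222×9 + 11×79 + 7×107 + 3×312 = 945 + 120 + 1998 + 869 + 749 + 936 = 5617
ΣP(Jan 2008)·Q(Feb 2008) = 2×315 + 2×60 + 294×9 + 12×79 + 6×107 + 2×312 = 630 + 120 + 2646 + 948 + 642 + 624 = 5610
Index = 5617 / 5610 × 100 = 100.1248

100.1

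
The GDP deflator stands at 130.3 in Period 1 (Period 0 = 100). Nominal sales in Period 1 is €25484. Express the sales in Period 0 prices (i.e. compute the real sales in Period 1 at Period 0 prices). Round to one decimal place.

Real = Nominal ÷ (Index/100) = 25484 ÷ (130.3/100)
     = 25484 ÷ 1.303 = 19557.9432

19557.9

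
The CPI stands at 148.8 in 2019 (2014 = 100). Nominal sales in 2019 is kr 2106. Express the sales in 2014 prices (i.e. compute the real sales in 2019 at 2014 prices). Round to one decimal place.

1415.3

Real = Nominal ÷ (Index/100) = 2106 ÷ (148.8/100)
     = 2106 ÷ 1.488 = 1415.3226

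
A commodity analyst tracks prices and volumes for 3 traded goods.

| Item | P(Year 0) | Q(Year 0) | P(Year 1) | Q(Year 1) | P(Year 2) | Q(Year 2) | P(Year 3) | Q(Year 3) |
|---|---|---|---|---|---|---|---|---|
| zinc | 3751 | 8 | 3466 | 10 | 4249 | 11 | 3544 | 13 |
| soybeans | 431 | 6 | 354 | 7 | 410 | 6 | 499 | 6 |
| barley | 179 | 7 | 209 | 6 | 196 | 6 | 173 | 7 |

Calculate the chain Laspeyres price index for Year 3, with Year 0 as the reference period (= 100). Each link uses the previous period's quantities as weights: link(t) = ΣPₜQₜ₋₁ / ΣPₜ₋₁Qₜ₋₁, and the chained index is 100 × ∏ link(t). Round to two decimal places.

Link Year 0→Year 1:
ΣP(Year 1)Q(Year 0) = 3466×8 + 354×6 + 209×7 = 27728 + 2124 + 1463 = 31315
ΣP(Year 0)Q(Year 0) = 3751×8 + 431×6 + 179×7 = 30008 + 2586 + 1253 = 33847
link = 31315/33847 = 0.925193
Link Year 1→Year 2:
ΣP(Year 2)Q(Year 1) = 4249×10 + 410×7 + 196×6 = 42490 + 2870 + 1176 = 46536
ΣP(Year 1)Q(Year 1) = 3466×10 + 354×7 + 209×6 = 34660 + 2478 + 1254 = 38392
link = 46536/38392 = 1.212128
Link Year 2→Year 3:
ΣP(Year 3)Q(Year 2) = 3544×11 + 499×6 + 173×6 = 38984 + 2994 + 1038 = 43016
ΣP(Year 2)Q(Year 2) = 4249×11 + 410×6 + 196×6 = 46739 + 2460 + 1176 = 50375
link = 43016/50375 = 0.853916
Chained index = 100 × 0.925193 × 1.212128 × 0.853916 = 95.7625

95.76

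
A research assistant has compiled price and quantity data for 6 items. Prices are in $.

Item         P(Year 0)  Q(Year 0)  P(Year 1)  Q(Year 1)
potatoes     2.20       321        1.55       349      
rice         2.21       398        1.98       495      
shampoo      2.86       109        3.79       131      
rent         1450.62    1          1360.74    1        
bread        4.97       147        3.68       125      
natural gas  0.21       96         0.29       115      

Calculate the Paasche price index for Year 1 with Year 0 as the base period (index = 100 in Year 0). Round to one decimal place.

89.4

Paasche price index uses current-period quantities as weights.
ΣP(Year 1)·Q(Year 1) = 1.55×349 + 1.98×495 + 3.79×131 + 1360.74×1 + 3.68×125 + 0.29×115 = 540.95 + 980.1 + 496.49 + 1360.74 + 460 + 33.35 = 3871.63
ΣP(Year 0)·Q(Year 1) = 2.20×349 + 2.21×495 + 2.86×131 + 1450.62×1 + 4.97×125 + 0.21×115 = 767.8 + 1093.95 + 374.66 + 1450.62 + 621.25 + 24.15 = 4332.43
Index = 3871.63 / 4332.43 × 100 = 89.3639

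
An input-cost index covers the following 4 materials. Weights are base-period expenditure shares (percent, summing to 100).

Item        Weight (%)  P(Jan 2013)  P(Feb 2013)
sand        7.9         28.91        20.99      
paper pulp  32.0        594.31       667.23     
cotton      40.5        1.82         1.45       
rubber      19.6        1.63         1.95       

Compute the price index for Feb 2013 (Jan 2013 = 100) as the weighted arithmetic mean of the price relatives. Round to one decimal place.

97.4

sand: 7.9 × (20.99/28.91) = 7.9 × 0.726046 = 5.7358
paper pulp: 32.0 × (667.23/594.31) = 32.0 × 1.122697 = 35.9263
cotton: 40.5 × (1.45/1.82) = 40.5 × 0.796703 = 32.2665
rubber: 19.6 × (1.95/1.63) = 19.6 × 1.196319 = 23.4479
Index = Σ wᵢ·(p₁ᵢ/p₀ᵢ) = 5.7358 + 35.9263 + 32.2665 + 23.4479 = 97.3764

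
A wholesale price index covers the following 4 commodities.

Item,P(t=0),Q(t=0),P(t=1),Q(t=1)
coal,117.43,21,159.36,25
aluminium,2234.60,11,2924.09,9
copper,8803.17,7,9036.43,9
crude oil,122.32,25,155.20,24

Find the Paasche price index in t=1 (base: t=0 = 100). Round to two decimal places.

Paasche price index uses current-period quantities as weights.
ΣP(t=1)·Q(t=1) = 159.36×25 + 2924.09×9 + 9036.43×9 + 155.20×24 = 3984 + 26316.81 + 81327.87 + 3724.8 = 115353.48
ΣP(t=0)·Q(t=1) = 117.43×25 + 2234.60×9 + 8803.17×9 + 122.32×24 = 2935.75 + 20111.4 + 79228.53 + 2935.68 = 105211.36
Index = 115353.48 / 105211.36 × 100 = 109.6398

109.64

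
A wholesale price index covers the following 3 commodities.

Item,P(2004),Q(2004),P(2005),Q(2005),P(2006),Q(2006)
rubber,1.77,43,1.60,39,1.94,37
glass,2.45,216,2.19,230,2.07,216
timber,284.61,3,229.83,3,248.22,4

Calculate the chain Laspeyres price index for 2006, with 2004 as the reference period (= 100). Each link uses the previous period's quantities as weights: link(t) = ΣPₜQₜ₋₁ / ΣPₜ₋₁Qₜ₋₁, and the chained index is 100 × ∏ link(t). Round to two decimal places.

Link 2004→2005:
ΣP(2005)Q(2004) = 1.60×43 + 2.19×216 + 229.83×3 = 68.8 + 473.04 + 689.49 = 1231.33
ΣP(2004)Q(2004) = 1.77×43 + 2.45×216 + 284.61×3 = 76.11 + 529.2 + 853.83 = 1459.14
link = 1231.33/1459.14 = 0.843874
Link 2005→2006:
ΣP(2006)Q(2005) = 1.94×39 + 2.07×230 + 248.22×3 = 75.66 + 476.1 + 744.66 = 1296.42
ΣP(2005)Q(2005) = 1.60×39 + 2.19×230 + 229.83×3 = 62.4 + 503.7 + 689.49 = 1255.59
link = 1296.42/1255.59 = 1.032519
Chained index = 100 × 0.843874 × 1.032519 = 87.1315

87.13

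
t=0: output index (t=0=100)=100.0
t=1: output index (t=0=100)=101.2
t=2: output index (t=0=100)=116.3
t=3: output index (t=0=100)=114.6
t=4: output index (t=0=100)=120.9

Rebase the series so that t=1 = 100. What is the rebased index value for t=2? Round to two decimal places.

Rebased(t=2) = 116.3 / 101.2 × 100 = 114.9209

114.92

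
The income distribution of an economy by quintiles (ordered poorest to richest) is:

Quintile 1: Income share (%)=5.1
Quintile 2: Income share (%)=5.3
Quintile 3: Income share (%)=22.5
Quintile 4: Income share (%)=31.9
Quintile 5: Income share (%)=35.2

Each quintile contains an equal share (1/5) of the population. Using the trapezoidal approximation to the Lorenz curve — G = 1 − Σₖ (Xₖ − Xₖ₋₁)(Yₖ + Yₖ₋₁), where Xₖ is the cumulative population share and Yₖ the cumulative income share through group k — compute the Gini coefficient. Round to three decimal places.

0.347

Cumulative income shares Yₖ: 0.0510, 0.1040, 0.3290, 0.6480, 1.0000
Σ (Xₖ−Xₖ₋₁)(Yₖ+Yₖ₋₁) = (1/5)(0.0510+0.0000) + (1/5)(0.1040+0.0510) + (1/5)(0.3290+0.1040) + (1/5)(0.6480+0.3290) + (1/5)(1.0000+0.6480)
  = 0.0102 + 0.0310 + 0.0866 + 0.1954 + 0.3296 = 0.6528
G = 1 − 0.6528 = 0.3472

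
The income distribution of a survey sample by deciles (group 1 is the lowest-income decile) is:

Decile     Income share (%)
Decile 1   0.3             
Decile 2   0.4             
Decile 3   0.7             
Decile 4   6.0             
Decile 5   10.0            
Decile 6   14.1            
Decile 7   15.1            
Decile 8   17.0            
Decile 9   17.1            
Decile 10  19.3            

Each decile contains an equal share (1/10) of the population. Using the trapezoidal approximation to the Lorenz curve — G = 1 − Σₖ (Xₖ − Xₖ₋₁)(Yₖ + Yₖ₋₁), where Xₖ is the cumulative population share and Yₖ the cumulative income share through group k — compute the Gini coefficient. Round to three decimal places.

0.401

Cumulative income shares Yₖ: 0.0030, 0.0070, 0.0140, 0.0740, 0.1740, 0.3150, 0.4660, 0.6360, 0.8070, 1.0000
Σ (Xₖ−Xₖ₋₁)(Yₖ+Yₖ₋₁) = (1/10)(0.0030+0.0000) + (1/10)(0.0070+0.0030) + (1/10)(0.0140+0.0070) + (1/10)(0.0740+0.0140) + (1/10)(0.1740+0.0740) + (1/10)(0.3150+0.1740) + (1/10)(0.4660+0.3150) + (1/10)(0.6360+0.4660) + (1/10)(0.8070+0.6360) + (1/10)(1.0000+0.8070)
  = 0.0003 + 0.0010 + 0.0021 + 0.0088 + 0.0248 + 0.0489 + 0.0781 + 0.1102 + 0.1443 + 0.1807 = 0.5992
G = 1 − 0.5992 = 0.4008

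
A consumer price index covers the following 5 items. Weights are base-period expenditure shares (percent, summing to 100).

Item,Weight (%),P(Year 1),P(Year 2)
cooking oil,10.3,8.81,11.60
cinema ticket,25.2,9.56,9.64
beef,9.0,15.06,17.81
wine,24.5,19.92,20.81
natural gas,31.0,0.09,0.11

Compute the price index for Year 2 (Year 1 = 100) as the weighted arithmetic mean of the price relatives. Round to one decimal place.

cooking oil: 10.3 × (11.60/8.81) = 10.3 × 1.316686 = 13.5619
cinema ticket: 25.2 × (9.64/9.56) = 25.2 × 1.008368 = 25.4109
beef: 9.0 × (17.81/15.06) = 9.0 × 1.182603 = 10.6434
wine: 24.5 × (20.81/19.92) = 24.5 × 1.044679 = 25.5946
natural gas: 31.0 × (0.11/0.09) = 31.0 × 1.222222 = 37.8889
Index = Σ wᵢ·(p₁ᵢ/p₀ᵢ) = 13.5619 + 25.4109 + 10.6434 + 25.5946 + 37.8889 = 113.0997

113.1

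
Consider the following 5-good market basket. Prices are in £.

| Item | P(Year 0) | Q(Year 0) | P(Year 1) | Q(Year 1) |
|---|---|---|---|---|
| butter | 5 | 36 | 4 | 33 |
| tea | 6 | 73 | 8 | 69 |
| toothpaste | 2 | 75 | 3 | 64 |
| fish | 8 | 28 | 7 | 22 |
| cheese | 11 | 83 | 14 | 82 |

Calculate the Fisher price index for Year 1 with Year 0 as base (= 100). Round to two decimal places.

Laspeyres component (base-period weights):
ΣP(Year 1)Q(Year 0) = 4×36 + 8×73 + 3×75 + 7×28 + 14×83 = 144 + 584 + 225 + 196 + 1162 = 2311
ΣP(Year 0)Q(Year 0) = 5×36 + 6×73 + 2×75 + 8×28 + 11×83 = 180 + 438 + 150 + 224 + 913 = 1905
L = 2311 / 1905 × 100 = 121.3123
Paasche component (current-period weights):
ΣP(Year 1)Q(Year 1) = 4×33 + 8×69 + 3×64 + 7×22 + 14×82 = 132 + 552 + 192 + 154 + 1148 = 2178
ΣP(Year 0)Q(Year 1) = 5×33 + 6×69 + 2×64 + 8×22 + 11×82 = 165 + 414 + 128 + 176 + 902 = 1785
P = 2178 / 1785 × 100 = 122.0168
Fisher = √(L × P) = √(121.3123 × 122.0168) = 121.6641

121.66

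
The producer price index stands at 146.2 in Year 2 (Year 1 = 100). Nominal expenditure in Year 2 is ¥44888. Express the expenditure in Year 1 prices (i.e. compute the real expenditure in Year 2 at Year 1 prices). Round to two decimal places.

30703.15

Real = Nominal ÷ (Index/100) = 44888 ÷ (146.2/100)
     = 44888 ÷ 1.462 = 30703.1464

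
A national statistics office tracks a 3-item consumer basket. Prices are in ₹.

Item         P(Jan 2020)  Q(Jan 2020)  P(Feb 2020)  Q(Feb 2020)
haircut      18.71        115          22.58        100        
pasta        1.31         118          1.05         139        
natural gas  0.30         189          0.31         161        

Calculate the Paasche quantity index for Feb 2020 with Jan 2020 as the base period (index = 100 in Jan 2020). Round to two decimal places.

Paasche quantity index uses current-period prices as weights.
ΣP(Feb 2020)·Q(Feb 2020) = 22.58×100 + 1.05×139 + 0.31×161 = 2258 + 145.95 + 49.91 = 2453.86
ΣP(Feb 2020)·Q(Jan 2020) = 22.58×115 + 1.05×118 + 0.31×189 = 2596.7 + 123.9 + 58.59 = 2779.19
Index = 2453.86 / 2779.19 × 100 = 88.2941

88.29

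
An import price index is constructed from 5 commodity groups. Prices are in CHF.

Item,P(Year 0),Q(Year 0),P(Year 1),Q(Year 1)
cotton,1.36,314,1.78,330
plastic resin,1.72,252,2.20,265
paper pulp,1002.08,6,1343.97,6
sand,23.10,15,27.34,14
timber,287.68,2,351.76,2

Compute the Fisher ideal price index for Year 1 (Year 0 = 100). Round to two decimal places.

132.03

Laspeyres component (base-period weights):
ΣP(Year 1)Q(Year 0) = 1.78×314 + 2.20×252 + 1343.97×6 + 27.34×15 + 351.76×2 = 558.92 + 554.4 + 8063.82 + 410.1 + 703.52 = 10290.76
ΣP(Year 0)Q(Year 0) = 1.36×314 + 1.72×252 + 1002.08×6 + 23.10×15 + 287.68×2 = 427.04 + 433.44 + 6012.48 + 346.5 + 575.36 = 7794.82
L = 10290.76 / 7794.82 × 100 = 132.0205
Paasche component (current-period weights):
ΣP(Year 1)Q(Year 1) = 1.78×330 + 2.20×265 + 1343.97×6 + 27.34×14 + 351.76×2 = 587.4 + 583 + 8063.82 + 382.76 + 703.52 = 10320.5
ΣP(Year 0)Q(Year 1) = 1.36×330 + 1.72×265 + 1002.08×6 + 23.10×14 + 287.68×2 = 448.8 + 455.8 + 6012.48 + 323.4 + 575.36 = 7815.84
P = 10320.5 / 7815.84 × 100 = 132.0459
Fisher = √(L × P) = √(132.0205 × 132.0459) = 132.0332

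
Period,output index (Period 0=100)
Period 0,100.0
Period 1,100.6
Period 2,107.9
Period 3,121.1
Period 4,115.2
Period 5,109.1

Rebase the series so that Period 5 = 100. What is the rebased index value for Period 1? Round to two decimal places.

Rebased(Period 1) = 100.6 / 109.1 × 100 = 92.2090

92.21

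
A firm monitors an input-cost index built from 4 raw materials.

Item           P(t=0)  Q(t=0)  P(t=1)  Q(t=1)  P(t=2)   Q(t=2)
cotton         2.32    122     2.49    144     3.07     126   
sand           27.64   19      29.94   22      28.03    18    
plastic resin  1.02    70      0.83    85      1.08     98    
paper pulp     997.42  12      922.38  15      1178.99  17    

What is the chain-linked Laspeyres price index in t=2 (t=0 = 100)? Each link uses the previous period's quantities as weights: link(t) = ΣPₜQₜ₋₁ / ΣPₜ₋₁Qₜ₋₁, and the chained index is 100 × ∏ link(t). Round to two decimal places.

117.87

Link t=0→t=1:
ΣP(t=1)Q(t=0) = 2.49×122 + 29.94×19 + 0.83×70 + 922.38×12 = 303.78 + 568.86 + 58.1 + 11068.56 = 11999.3
ΣP(t=0)Q(t=0) = 2.32×122 + 27.64×19 + 1.02×70 + 997.42×12 = 283.04 + 525.16 + 71.4 + 11969.04 = 12848.64
link = 11999.3/12848.64 = 0.933897
Link t=1→t=2:
ΣP(t=2)Q(t=1) = 3.07×144 + 28.03×22 + 1.08×85 + 1178.99×15 = 442.08 + 616.66 + 91.8 + 17684.85 = 18835.39
ΣP(t=1)Q(t=1) = 2.49×144 + 29.94×22 + 0.83×85 + 922.38×15 = 358.56 + 658.68 + 70.55 + 13835.7 = 14923.49
link = 18835.39/14923.49 = 1.262130
Chained index = 100 × 0.933897 × 1.262130 = 117.8699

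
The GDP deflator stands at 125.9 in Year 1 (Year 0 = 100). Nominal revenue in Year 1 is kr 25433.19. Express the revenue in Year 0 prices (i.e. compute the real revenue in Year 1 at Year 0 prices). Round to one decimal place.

20201.1

Real = Nominal ÷ (Index/100) = 25433.19 ÷ (125.9/100)
     = 25433.19 ÷ 1.259 = 20201.1041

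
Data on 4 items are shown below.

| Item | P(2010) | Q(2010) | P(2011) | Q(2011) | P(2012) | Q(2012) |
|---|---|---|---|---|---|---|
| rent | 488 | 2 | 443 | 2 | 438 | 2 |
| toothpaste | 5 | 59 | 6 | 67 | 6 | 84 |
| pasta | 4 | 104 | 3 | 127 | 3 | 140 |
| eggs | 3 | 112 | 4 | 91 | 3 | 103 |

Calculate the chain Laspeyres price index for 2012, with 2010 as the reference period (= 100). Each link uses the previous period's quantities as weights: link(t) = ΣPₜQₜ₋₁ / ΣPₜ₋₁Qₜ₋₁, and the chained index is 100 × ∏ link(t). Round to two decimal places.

93.95

Link 2010→2011:
ΣP(2011)Q(2010) = 443×2 + 6×59 + 3×104 + 4×112 = 886 + 354 + 312 + 448 = 2000
ΣP(2010)Q(2010) = 488×2 + 5×59 + 4×104 + 3×112 = 976 + 295 + 416 + 336 = 2023
link = 2000/2023 = 0.988631
Link 2011→2012:
ΣP(2012)Q(2011) = 438×2 + 6×67 + 3×127 + 3×91 = 876 + 402 + 381 + 273 = 1932
ΣP(2011)Q(2011) = 443×2 + 6×67 + 3×127 + 4×91 = 886 + 402 + 381 + 364 = 2033
link = 1932/2033 = 0.950320
Chained index = 100 × 0.988631 × 0.950320 = 93.9515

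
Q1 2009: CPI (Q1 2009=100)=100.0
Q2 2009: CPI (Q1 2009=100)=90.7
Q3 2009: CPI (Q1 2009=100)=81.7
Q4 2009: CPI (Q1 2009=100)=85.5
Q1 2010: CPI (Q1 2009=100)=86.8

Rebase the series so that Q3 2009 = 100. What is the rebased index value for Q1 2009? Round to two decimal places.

122.40

Rebased(Q1 2009) = 100.0 / 81.7 × 100 = 122.3990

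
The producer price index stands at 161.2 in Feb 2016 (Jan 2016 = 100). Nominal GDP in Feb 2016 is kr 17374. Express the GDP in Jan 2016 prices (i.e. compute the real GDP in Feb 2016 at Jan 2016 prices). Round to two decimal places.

Real = Nominal ÷ (Index/100) = 17374 ÷ (161.2/100)
     = 17374 ÷ 1.612 = 10777.9156

10777.92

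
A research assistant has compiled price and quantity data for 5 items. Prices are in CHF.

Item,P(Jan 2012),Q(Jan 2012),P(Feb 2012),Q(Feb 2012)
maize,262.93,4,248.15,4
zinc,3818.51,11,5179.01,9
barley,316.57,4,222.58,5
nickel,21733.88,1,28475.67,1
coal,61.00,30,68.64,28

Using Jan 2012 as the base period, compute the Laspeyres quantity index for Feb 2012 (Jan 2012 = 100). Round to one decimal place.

89.0

Laspeyres quantity index uses base-period prices as weights.
ΣP(Jan 2012)·Q(Feb 2012) = 262.93×4 + 3818.51×9 + 316.57×5 + 21733.88×1 + 61.00×28 = 1051.72 + 34366.59 + 1582.85 + 21733.88 + 1708 = 60443.04
ΣP(Jan 2012)·Q(Jan 2012) = 262.93×4 + 3818.51×11 + 316.57×4 + 21733.88×1 + 61.00×30 = 1051.72 + 42003.61 + 1266.28 + 21733.88 + 1830 = 67885.49
Index = 60443.04 / 67885.49 × 100 = 89.0368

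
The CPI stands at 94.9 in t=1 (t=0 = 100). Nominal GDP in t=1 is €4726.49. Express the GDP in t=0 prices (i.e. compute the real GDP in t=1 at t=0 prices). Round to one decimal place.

4980.5

Real = Nominal ÷ (Index/100) = 4726.49 ÷ (94.9/100)
     = 4726.49 ÷ 0.949 = 4980.4953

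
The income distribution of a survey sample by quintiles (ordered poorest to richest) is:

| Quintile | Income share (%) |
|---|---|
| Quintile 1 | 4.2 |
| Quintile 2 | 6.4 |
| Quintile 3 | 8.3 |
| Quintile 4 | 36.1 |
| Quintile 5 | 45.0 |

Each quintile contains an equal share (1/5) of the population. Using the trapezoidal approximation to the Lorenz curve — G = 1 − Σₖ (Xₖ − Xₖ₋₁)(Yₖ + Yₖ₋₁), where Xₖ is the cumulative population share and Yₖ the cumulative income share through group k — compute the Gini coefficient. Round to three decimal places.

0.445

Cumulative income shares Yₖ: 0.0420, 0.1060, 0.1890, 0.5500, 1.0000
Σ (Xₖ−Xₖ₋₁)(Yₖ+Yₖ₋₁) = (1/5)(0.0420+0.0000) + (1/5)(0.1060+0.0420) + (1/5)(0.1890+0.1060) + (1/5)(0.5500+0.1890) + (1/5)(1.0000+0.5500)
  = 0.0084 + 0.0296 + 0.0590 + 0.1478 + 0.3100 = 0.5548
G = 1 − 0.5548 = 0.4452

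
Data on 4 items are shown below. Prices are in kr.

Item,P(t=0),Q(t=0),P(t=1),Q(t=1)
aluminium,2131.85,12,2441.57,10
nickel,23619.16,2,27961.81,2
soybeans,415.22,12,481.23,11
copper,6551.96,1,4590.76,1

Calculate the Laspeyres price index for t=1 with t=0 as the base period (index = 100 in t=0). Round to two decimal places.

Laspeyres price index uses base-period quantities as weights.
ΣP(t=1)·Q(t=0) = 2441.57×12 + 27961.81×2 + 481.23×12 + 4590.76×1 = 29298.84 + 55923.62 + 5774.76 + 4590.76 = 95587.98
ΣP(t=0)·Q(t=0) = 2131.85×12 + 23619.16×2 + 415.22×12 + 6551.96×1 = 25582.2 + 47238.32 + 4982.64 + 6551.96 = 84355.12
Index = 95587.98 / 84355.12 × 100 = 113.3162

113.32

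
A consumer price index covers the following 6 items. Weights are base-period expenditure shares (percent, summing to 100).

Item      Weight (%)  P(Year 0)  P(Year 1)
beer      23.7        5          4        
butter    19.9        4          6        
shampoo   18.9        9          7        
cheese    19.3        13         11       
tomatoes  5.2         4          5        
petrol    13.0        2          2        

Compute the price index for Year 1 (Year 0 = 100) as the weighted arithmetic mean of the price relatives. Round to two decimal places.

99.34

beer: 23.7 × (4/5) = 23.7 × 0.800000 = 18.9600
butter: 19.9 × (6/4) = 19.9 × 1.500000 = 29.8500
shampoo: 18.9 × (7/9) = 18.9 × 0.777778 = 14.7000
cheese: 19.3 × (11/13) = 19.3 × 0.846154 = 16.3308
tomatoes: 5.2 × (5/4) = 5.2 × 1.250000 = 6.5000
petrol: 13.0 × (2/2) = 13.0 × 1.000000 = 13.0000
Index = Σ wᵢ·(p₁ᵢ/p₀ᵢ) = 18.9600 + 29.8500 + 14.7000 + 16.3308 + 6.5000 + 13.0000 = 99.3408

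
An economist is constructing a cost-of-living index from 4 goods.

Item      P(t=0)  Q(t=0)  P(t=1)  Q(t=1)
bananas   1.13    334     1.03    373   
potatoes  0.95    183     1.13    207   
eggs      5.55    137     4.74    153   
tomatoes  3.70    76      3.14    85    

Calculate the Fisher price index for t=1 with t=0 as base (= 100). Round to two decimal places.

90.35

Laspeyres component (base-period weights):
ΣP(t=1)Q(t=0) = 1.03×334 + 1.13×183 + 4.74×137 + 3.14×76 = 344.02 + 206.79 + 649.38 + 238.64 = 1438.83
ΣP(t=0)Q(t=0) = 1.13×334 + 0.95×183 + 5.55×137 + 3.70×76 = 377.42 + 173.85 + 760.35 + 281.2 = 1592.82
L = 1438.83 / 1592.82 × 100 = 90.3322
Paasche component (current-period weights):
ΣP(t=1)Q(t=1) = 1.03×373 + 1.13×207 + 4.74×153 + 3.14×85 = 384.19 + 233.91 + 725.22 + 266.9 = 1610.22
ΣP(t=0)Q(t=1) = 1.13×373 + 0.95×207 + 5.55×153 + 3.70×85 = 421.49 + 196.65 + 849.15 + 314.5 = 1781.79
P = 1610.22 / 1781.79 × 100 = 90.3709
Fisher = √(L × P) = √(90.3322 × 90.3709) = 90.3516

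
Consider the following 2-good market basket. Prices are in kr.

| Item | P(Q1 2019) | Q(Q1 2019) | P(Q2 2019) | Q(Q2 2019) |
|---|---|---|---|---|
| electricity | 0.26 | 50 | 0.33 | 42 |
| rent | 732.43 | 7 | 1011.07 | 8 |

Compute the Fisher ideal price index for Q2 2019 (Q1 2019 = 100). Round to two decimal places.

Laspeyres component (base-period weights):
ΣP(Q2 2019)Q(Q1 2019) = 0.33×50 + 1011.07×7 = 16.5 + 7077.49 = 7093.99
ΣP(Q1 2019)Q(Q1 2019) = 0.26×50 + 732.43×7 = 13 + 5127.01 = 5140.01
L = 7093.99 / 5140.01 × 100 = 138.0151
Paasche component (current-period weights):
ΣP(Q2 2019)Q(Q2 2019) = 0.33×42 + 1011.07×8 = 13.86 + 8088.56 = 8102.42
ΣP(Q1 2019)Q(Q2 2019) = 0.26×42 + 732.43×8 = 10.92 + 5859.44 = 5870.36
P = 8102.42 / 5870.36 × 100 = 138.0225
Fisher = √(L × P) = √(138.0151 × 138.0225) = 138.0188

138.02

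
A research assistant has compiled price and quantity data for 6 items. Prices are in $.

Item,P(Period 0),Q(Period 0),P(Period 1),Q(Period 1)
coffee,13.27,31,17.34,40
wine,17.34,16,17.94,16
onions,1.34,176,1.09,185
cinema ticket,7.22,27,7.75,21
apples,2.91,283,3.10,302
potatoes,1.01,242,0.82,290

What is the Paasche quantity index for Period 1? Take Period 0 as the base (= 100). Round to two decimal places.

109.46

Paasche quantity index uses current-period prices as weights.
ΣP(Period 1)·Q(Period 1) = 17.34×40 + 17.94×16 + 1.09×185 + 7.75×21 + 3.10×302 + 0.82×290 = 693.6 + 287.04 + 201.65 + 162.75 + 936.2 + 237.8 = 2519.04
ΣP(Period 1)·Q(Period 0) = 17.34×31 + 17.94×16 + 1.09×176 + 7.75×27 + 3.10×283 + 0.82×242 = 537.54 + 287.04 + 191.84 + 209.25 + 877.3 + 198.44 = 2301.41
Index = 2519.04 / 2301.41 × 100 = 109.4564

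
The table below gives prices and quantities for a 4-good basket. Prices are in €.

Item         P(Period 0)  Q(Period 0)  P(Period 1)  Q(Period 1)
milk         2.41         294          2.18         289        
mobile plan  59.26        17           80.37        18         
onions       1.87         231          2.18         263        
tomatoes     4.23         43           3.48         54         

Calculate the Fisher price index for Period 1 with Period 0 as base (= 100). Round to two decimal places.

114.23

Laspeyres component (base-period weights):
ΣP(Period 1)Q(Period 0) = 2.18×294 + 80.37×17 + 2.18×231 + 3.48×43 = 640.92 + 1366.29 + 503.58 + 149.64 = 2660.43
ΣP(Period 0)Q(Period 0) = 2.41×294 + 59.26×17 + 1.87×231 + 4.23×43 = 708.54 + 1007.42 + 431.97 + 181.89 = 2329.82
L = 2660.43 / 2329.82 × 100 = 114.1904
Paasche component (current-period weights):
ΣP(Period 1)Q(Period 1) = 2.18×289 + 80.37×18 + 2.18×263 + 3.48×54 = 630.02 + 1446.66 + 573.34 + 187.92 = 2837.94
ΣP(Period 0)Q(Period 1) = 2.41×289 + 59.26×18 + 1.87×263 + 4.23×54 = 696.49 + 1066.68 + 491.81 + 228.42 = 2483.4
P = 2837.94 / 2483.4 × 100 = 114.2764
Fisher = √(L × P) = √(114.1904 × 114.2764) = 114.2334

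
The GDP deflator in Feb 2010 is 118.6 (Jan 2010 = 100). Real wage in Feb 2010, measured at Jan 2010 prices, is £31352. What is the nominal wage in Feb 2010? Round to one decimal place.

Nominal = Real × (Index/100) = 31352 × (118.6/100)
        = 31352 × 1.186 = 37183.4720

37183.5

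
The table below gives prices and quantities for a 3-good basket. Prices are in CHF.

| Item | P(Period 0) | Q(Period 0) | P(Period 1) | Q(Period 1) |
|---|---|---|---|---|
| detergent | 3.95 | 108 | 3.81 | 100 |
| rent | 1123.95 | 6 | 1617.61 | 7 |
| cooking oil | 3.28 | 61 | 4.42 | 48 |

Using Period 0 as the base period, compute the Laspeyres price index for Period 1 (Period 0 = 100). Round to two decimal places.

140.93

Laspeyres price index uses base-period quantities as weights.
ΣP(Period 1)·Q(Period 0) = 3.81×108 + 1617.61×6 + 4.42×61 = 411.48 + 9705.66 + 269.62 = 10386.76
ΣP(Period 0)·Q(Period 0) = 3.95×108 + 1123.95×6 + 3.28×61 = 426.6 + 6743.7 + 200.08 = 7370.38
Index = 10386.76 / 7370.38 × 100 = 140.9257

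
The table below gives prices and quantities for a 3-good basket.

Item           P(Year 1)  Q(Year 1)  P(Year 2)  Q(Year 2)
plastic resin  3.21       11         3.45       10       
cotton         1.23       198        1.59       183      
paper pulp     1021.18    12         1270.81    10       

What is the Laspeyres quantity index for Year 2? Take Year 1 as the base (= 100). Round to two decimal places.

Laspeyres quantity index uses base-period prices as weights.
ΣP(Year 1)·Q(Year 2) = 3.21×10 + 1.23×183 + 1021.18×10 = 32.1 + 225.09 + 10211.8 = 10468.99
ΣP(Year 1)·Q(Year 1) = 3.21×11 + 1.23×198 + 1021.18×12 = 35.31 + 243.54 + 12254.16 = 12533.01
Index = 10468.99 / 12533.01 × 100 = 83.5313

83.53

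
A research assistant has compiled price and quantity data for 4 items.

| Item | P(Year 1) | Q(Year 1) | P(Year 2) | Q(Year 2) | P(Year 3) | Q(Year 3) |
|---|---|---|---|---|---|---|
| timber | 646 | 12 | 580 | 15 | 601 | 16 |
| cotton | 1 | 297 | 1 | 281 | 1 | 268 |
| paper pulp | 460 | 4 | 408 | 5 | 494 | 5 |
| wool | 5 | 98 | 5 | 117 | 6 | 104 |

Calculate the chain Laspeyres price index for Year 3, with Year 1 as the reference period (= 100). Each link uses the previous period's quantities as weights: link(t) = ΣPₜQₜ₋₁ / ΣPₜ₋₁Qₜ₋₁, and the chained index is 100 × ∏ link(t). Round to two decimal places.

97.08

Link Year 1→Year 2:
ΣP(Year 2)Q(Year 1) = 580×12 + 1×297 + 408×4 + 5×98 = 6960 + 297 + 1632 + 490 = 9379
ΣP(Year 1)Q(Year 1) = 646×12 + 1×297 + 460×4 + 5×98 = 7752 + 297 + 1840 + 490 = 10379
link = 9379/10379 = 0.903652
Link Year 2→Year 3:
ΣP(Year 3)Q(Year 2) = 601×15 + 1×281 + 494×5 + 6×117 = 9015 + 281 + 2470 + 702 = 12468
ΣP(Year 2)Q(Year 2) = 580×15 + 1×281 + 408×5 + 5×117 = 8700 + 281 + 2040 + 585 = 11606
link = 12468/11606 = 1.074272
Chained index = 100 × 0.903652 × 1.074272 = 97.0768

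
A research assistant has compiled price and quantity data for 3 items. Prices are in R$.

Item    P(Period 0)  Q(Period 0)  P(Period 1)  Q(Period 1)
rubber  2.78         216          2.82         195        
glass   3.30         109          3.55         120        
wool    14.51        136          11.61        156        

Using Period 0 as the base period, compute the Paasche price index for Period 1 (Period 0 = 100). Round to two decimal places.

87.05

Paasche price index uses current-period quantities as weights.
ΣP(Period 1)·Q(Period 1) = 2.82×195 + 3.55×120 + 11.61×156 = 549.9 + 426 + 1811.16 = 2787.06
ΣP(Period 0)·Q(Period 1) = 2.78×195 + 3.30×120 + 14.51×156 = 542.1 + 396 + 2263.56 = 3201.66
Index = 2787.06 / 3201.66 × 100 = 87.0505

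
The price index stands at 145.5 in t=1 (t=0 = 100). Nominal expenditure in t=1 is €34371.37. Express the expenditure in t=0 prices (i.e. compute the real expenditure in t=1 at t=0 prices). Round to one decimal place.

23622.9

Real = Nominal ÷ (Index/100) = 34371.37 ÷ (145.5/100)
     = 34371.37 ÷ 1.455 = 23622.9347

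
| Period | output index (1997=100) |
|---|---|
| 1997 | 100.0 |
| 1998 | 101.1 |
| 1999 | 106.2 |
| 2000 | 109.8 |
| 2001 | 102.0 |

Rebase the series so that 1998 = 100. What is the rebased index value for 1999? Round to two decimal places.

Rebased(1999) = 106.2 / 101.1 × 100 = 105.0445

105.04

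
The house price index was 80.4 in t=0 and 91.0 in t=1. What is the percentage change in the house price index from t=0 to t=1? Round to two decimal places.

Change = (91.0 − 80.4) / 80.4 × 100
       = 10.6 / 80.4 × 100 = 13.1841%

13.18%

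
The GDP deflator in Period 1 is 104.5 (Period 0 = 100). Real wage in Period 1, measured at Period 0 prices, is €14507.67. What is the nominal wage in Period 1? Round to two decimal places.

15160.52

Nominal = Real × (Index/100) = 14507.67 × (104.5/100)
        = 14507.67 × 1.045 = 15160.5151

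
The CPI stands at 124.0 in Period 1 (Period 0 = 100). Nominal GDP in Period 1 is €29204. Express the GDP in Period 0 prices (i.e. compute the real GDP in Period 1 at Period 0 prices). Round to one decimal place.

23551.6

Real = Nominal ÷ (Index/100) = 29204 ÷ (124.0/100)
     = 29204 ÷ 1.240 = 23551.6129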